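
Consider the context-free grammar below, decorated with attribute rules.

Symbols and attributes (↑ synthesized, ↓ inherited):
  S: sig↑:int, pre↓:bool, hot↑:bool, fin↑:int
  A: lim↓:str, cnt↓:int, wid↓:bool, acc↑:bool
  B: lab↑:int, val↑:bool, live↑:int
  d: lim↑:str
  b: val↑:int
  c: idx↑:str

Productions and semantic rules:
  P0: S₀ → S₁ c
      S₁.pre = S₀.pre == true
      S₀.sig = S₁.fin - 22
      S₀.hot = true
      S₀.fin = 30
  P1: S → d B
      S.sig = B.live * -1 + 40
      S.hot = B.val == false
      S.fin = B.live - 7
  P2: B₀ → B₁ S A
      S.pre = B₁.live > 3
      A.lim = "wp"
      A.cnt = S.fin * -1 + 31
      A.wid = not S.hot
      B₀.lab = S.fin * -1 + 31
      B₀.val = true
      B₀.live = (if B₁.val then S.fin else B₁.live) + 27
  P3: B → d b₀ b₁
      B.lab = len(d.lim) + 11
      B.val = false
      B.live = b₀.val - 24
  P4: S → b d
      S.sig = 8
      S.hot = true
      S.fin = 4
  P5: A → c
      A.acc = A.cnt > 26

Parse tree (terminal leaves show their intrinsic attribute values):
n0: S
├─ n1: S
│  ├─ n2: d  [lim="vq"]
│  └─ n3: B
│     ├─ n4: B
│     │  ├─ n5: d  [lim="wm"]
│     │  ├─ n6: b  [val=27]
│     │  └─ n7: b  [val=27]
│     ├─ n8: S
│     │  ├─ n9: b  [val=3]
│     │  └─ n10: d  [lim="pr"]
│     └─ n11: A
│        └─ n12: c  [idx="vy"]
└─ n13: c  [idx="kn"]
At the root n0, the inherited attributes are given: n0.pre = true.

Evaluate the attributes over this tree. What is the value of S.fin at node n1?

1. n0.pre = true  [given at root]
2. n1.pre = true  [S₀.pre == true]
3. n2.lim = "vq"  [terminal]
4. n5.lim = "wm"  [terminal]
5. n6.val = 27  [terminal]
6. n7.val = 27  [terminal]
7. n4.lab = 13  [len(d.lim) + 11]
8. n4.val = false  [false]
9. n4.live = 3  [b₀.val - 24]
10. n8.pre = false  [B₁.live > 3]
11. n9.val = 3  [terminal]
12. n10.lim = "pr"  [terminal]
13. n8.sig = 8  [8]
14. n8.hot = true  [true]
15. n8.fin = 4  [4]
16. n11.lim = "wp"  ["wp"]
17. n11.cnt = 27  [S.fin * -1 + 31]
18. n11.wid = false  [not S.hot]
19. n12.idx = "vy"  [terminal]
20. n11.acc = true  [A.cnt > 26]
21. n3.lab = 27  [S.fin * -1 + 31]
22. n3.val = true  [true]
23. n3.live = 30  [(if B₁.val then S.fin else B₁.live) + 27]
24. n1.sig = 10  [B.live * -1 + 40]
25. n1.hot = false  [B.val == false]
26. n1.fin = 23  [B.live - 7]
27. n13.idx = "kn"  [terminal]
28. n0.sig = 1  [S₁.fin - 22]
29. n0.hot = true  [true]
30. n0.fin = 30  [30]

23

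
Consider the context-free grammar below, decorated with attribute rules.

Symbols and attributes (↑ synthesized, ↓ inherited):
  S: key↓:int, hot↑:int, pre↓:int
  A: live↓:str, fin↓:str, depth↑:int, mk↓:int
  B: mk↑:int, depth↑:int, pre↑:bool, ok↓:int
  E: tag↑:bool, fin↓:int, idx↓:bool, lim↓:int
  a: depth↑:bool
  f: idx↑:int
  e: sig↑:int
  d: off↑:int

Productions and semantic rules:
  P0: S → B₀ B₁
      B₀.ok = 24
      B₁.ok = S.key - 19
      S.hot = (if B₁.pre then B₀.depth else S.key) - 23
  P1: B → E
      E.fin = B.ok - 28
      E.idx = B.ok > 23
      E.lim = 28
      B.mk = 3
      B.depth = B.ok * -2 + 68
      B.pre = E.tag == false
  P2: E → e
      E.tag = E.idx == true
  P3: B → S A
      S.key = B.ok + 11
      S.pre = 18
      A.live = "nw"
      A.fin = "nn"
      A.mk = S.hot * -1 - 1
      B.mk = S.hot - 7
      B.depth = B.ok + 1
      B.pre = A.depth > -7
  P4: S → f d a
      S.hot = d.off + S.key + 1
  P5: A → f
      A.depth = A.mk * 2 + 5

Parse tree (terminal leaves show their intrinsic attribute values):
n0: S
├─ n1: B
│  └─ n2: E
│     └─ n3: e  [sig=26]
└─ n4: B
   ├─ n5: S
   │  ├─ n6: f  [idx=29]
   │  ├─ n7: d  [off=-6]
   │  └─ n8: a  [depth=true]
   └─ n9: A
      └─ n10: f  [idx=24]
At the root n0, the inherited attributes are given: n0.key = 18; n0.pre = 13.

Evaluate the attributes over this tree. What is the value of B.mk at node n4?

1. n0.key = 18  [given at root]
2. n0.pre = 13  [given at root]
3. n1.ok = 24  [24]
4. n2.fin = -4  [B.ok - 28]
5. n2.idx = true  [B.ok > 23]
6. n2.lim = 28  [28]
7. n3.sig = 26  [terminal]
8. n2.tag = true  [E.idx == true]
9. n1.mk = 3  [3]
10. n1.depth = 20  [B.ok * -2 + 68]
11. n1.pre = false  [E.tag == false]
12. n4.ok = -1  [S.key - 19]
13. n5.key = 10  [B.ok + 11]
14. n5.pre = 18  [18]
15. n6.idx = 29  [terminal]
16. n7.off = -6  [terminal]
17. n8.depth = true  [terminal]
18. n5.hot = 5  [d.off + S.key + 1]
19. n9.live = "nw"  ["nw"]
20. n9.fin = "nn"  ["nn"]
21. n9.mk = -6  [S.hot * -1 - 1]
22. n10.idx = 24  [terminal]
23. n9.depth = -7  [A.mk * 2 + 5]
24. n4.mk = -2  [S.hot - 7]
25. n4.depth = 0  [B.ok + 1]
26. n4.pre = false  [A.depth > -7]
27. n0.hot = -5  [(if B₁.pre then B₀.depth else S.key) - 23]

-2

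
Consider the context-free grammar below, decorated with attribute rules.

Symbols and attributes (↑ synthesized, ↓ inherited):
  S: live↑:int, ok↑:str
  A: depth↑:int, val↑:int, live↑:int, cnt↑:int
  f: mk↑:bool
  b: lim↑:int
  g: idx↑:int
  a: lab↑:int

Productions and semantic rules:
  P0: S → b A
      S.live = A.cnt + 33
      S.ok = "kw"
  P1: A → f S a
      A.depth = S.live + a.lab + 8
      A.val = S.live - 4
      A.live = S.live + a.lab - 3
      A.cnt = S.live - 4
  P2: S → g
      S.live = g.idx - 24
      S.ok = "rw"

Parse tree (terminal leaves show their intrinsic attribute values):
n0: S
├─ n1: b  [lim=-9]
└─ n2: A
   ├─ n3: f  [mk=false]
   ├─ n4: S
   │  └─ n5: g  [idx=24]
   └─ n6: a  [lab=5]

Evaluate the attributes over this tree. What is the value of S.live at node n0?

1. n1.lim = -9  [terminal]
2. n3.mk = false  [terminal]
3. n5.idx = 24  [terminal]
4. n4.live = 0  [g.idx - 24]
5. n4.ok = "rw"  ["rw"]
6. n6.lab = 5  [terminal]
7. n2.depth = 13  [S.live + a.lab + 8]
8. n2.val = -4  [S.live - 4]
9. n2.live = 2  [S.live + a.lab - 3]
10. n2.cnt = -4  [S.live - 4]
11. n0.live = 29  [A.cnt + 33]
12. n0.ok = "kw"  ["kw"]

29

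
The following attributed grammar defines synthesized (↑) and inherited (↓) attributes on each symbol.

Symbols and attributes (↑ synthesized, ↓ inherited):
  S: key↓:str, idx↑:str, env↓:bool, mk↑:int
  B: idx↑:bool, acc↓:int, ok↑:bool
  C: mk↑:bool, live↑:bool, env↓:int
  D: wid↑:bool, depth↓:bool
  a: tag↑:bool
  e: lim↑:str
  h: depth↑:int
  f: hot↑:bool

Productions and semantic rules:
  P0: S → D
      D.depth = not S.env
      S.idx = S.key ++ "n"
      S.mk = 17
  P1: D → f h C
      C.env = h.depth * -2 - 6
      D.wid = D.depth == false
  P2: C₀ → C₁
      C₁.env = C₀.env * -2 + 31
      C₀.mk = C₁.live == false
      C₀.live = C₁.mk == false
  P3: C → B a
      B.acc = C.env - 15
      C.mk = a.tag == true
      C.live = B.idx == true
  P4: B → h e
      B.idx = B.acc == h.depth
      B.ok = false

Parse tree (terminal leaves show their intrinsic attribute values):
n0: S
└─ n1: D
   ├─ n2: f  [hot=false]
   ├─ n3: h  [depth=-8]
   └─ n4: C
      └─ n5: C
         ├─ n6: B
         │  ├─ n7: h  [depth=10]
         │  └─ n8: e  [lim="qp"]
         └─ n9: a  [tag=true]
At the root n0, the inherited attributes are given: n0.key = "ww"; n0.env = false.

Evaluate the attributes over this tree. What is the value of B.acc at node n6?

1. n0.key = "ww"  [given at root]
2. n0.env = false  [given at root]
3. n1.depth = true  [not S.env]
4. n2.hot = false  [terminal]
5. n3.depth = -8  [terminal]
6. n4.env = 10  [h.depth * -2 - 6]
7. n5.env = 11  [C₀.env * -2 + 31]
8. n6.acc = -4  [C.env - 15]
9. n7.depth = 10  [terminal]
10. n8.lim = "qp"  [terminal]
11. n6.idx = false  [B.acc == h.depth]
12. n6.ok = false  [false]
13. n9.tag = true  [terminal]
14. n5.mk = true  [a.tag == true]
15. n5.live = false  [B.idx == true]
16. n4.mk = true  [C₁.live == false]
17. n4.live = false  [C₁.mk == false]
18. n1.wid = false  [D.depth == false]
19. n0.idx = "wwn"  [S.key ++ "n"]
20. n0.mk = 17  [17]

-4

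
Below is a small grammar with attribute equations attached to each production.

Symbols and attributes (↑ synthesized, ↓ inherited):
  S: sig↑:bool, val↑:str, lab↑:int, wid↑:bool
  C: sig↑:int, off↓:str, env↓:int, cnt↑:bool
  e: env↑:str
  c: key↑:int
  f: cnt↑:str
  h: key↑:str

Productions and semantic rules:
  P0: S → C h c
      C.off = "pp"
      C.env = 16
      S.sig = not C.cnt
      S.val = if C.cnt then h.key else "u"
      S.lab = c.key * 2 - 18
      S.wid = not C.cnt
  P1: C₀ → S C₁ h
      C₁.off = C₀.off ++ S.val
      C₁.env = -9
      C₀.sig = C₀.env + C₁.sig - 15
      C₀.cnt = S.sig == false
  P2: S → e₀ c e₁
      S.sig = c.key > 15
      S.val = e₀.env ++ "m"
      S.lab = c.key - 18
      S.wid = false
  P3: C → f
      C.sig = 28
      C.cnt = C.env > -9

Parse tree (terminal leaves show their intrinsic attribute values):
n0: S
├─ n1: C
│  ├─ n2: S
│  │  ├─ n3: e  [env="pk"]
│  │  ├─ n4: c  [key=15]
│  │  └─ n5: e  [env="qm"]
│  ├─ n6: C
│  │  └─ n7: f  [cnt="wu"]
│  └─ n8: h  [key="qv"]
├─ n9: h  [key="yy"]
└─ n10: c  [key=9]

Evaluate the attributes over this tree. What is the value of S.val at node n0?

"yy"

1. n1.off = "pp"  ["pp"]
2. n1.env = 16  [16]
3. n3.env = "pk"  [terminal]
4. n4.key = 15  [terminal]
5. n5.env = "qm"  [terminal]
6. n2.sig = false  [c.key > 15]
7. n2.val = "pkm"  [e₀.env ++ "m"]
8. n2.lab = -3  [c.key - 18]
9. n2.wid = false  [false]
10. n6.off = "pppkm"  [C₀.off ++ S.val]
11. n6.env = -9  [-9]
12. n7.cnt = "wu"  [terminal]
13. n6.sig = 28  [28]
14. n6.cnt = false  [C.env > -9]
15. n8.key = "qv"  [terminal]
16. n1.sig = 29  [C₀.env + C₁.sig - 15]
17. n1.cnt = true  [S.sig == false]
18. n9.key = "yy"  [terminal]
19. n10.key = 9  [terminal]
20. n0.sig = false  [not C.cnt]
21. n0.val = "yy"  [if C.cnt then h.key else "u"]
22. n0.lab = 0  [c.key * 2 - 18]
23. n0.wid = false  [not C.cnt]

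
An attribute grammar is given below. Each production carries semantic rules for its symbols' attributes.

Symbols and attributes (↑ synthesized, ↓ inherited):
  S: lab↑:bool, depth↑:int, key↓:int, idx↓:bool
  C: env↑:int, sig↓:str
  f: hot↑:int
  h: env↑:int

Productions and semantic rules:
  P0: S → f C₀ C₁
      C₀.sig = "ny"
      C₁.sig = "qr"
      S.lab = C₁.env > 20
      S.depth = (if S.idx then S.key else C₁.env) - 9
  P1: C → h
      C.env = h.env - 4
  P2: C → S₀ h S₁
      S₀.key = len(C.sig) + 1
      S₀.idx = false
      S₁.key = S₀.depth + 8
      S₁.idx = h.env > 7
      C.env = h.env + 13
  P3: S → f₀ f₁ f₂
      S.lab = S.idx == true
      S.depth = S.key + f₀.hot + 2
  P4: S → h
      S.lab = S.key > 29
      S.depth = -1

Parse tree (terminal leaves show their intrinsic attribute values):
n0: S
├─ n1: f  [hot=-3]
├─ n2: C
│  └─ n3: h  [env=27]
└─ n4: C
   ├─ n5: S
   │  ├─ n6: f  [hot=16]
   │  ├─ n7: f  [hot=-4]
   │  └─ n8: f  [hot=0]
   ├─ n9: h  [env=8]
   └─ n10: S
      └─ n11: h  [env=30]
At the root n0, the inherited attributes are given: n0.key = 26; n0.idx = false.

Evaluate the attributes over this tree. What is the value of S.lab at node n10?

false

1. n0.key = 26  [given at root]
2. n0.idx = false  [given at root]
3. n1.hot = -3  [terminal]
4. n2.sig = "ny"  ["ny"]
5. n3.env = 27  [terminal]
6. n2.env = 23  [h.env - 4]
7. n4.sig = "qr"  ["qr"]
8. n5.key = 3  [len(C.sig) + 1]
9. n5.idx = false  [false]
10. n6.hot = 16  [terminal]
11. n7.hot = -4  [terminal]
12. n8.hot = 0  [terminal]
13. n5.lab = false  [S.idx == true]
14. n5.depth = 21  [S.key + f₀.hot + 2]
15. n9.env = 8  [terminal]
16. n10.key = 29  [S₀.depth + 8]
17. n10.idx = true  [h.env > 7]
18. n11.env = 30  [terminal]
19. n10.lab = false  [S.key > 29]
20. n10.depth = -1  [-1]
21. n4.env = 21  [h.env + 13]
22. n0.lab = true  [C₁.env > 20]
23. n0.depth = 12  [(if S.idx then S.key else C₁.env) - 9]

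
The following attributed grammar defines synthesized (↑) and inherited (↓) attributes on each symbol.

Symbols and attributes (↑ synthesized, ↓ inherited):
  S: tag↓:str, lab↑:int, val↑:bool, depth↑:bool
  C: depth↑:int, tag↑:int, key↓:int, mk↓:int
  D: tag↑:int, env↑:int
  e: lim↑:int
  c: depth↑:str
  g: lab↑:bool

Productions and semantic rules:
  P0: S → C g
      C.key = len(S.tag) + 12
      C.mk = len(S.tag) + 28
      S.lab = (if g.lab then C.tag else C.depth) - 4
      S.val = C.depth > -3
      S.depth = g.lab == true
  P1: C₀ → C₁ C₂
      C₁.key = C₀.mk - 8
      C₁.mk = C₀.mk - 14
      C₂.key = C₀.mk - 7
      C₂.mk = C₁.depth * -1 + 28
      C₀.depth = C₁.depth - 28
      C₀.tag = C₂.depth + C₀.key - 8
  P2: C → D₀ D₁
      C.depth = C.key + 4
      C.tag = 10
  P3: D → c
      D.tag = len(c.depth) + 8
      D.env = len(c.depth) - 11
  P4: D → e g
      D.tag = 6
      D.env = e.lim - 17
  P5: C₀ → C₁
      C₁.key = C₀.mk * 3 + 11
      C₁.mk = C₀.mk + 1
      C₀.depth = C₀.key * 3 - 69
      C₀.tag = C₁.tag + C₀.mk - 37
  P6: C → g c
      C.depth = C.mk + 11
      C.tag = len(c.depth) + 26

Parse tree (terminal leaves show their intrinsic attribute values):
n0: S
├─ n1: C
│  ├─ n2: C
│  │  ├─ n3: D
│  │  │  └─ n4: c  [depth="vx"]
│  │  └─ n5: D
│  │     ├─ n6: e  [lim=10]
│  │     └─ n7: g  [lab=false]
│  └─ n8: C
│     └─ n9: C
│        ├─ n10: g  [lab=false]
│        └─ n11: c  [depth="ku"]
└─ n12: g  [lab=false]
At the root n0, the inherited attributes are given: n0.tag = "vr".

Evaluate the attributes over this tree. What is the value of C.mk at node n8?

1. n0.tag = "vr"  [given at root]
2. n1.key = 14  [len(S.tag) + 12]
3. n1.mk = 30  [len(S.tag) + 28]
4. n2.key = 22  [C₀.mk - 8]
5. n2.mk = 16  [C₀.mk - 14]
6. n4.depth = "vx"  [terminal]
7. n3.tag = 10  [len(c.depth) + 8]
8. n3.env = -9  [len(c.depth) - 11]
9. n6.lim = 10  [terminal]
10. n7.lab = false  [terminal]
11. n5.tag = 6  [6]
12. n5.env = -7  [e.lim - 17]
13. n2.depth = 26  [C.key + 4]
14. n2.tag = 10  [10]
15. n8.key = 23  [C₀.mk - 7]
16. n8.mk = 2  [C₁.depth * -1 + 28]
17. n9.key = 17  [C₀.mk * 3 + 11]
18. n9.mk = 3  [C₀.mk + 1]
19. n10.lab = false  [terminal]
20. n11.depth = "ku"  [terminal]
21. n9.depth = 14  [C.mk + 11]
22. n9.tag = 28  [len(c.depth) + 26]
23. n8.depth = 0  [C₀.key * 3 - 69]
24. n8.tag = -7  [C₁.tag + C₀.mk - 37]
25. n1.depth = -2  [C₁.depth - 28]
26. n1.tag = 6  [C₂.depth + C₀.key - 8]
27. n12.lab = false  [terminal]
28. n0.lab = -6  [(if g.lab then C.tag else C.depth) - 4]
29. n0.val = true  [C.depth > -3]
30. n0.depth = false  [g.lab == true]

2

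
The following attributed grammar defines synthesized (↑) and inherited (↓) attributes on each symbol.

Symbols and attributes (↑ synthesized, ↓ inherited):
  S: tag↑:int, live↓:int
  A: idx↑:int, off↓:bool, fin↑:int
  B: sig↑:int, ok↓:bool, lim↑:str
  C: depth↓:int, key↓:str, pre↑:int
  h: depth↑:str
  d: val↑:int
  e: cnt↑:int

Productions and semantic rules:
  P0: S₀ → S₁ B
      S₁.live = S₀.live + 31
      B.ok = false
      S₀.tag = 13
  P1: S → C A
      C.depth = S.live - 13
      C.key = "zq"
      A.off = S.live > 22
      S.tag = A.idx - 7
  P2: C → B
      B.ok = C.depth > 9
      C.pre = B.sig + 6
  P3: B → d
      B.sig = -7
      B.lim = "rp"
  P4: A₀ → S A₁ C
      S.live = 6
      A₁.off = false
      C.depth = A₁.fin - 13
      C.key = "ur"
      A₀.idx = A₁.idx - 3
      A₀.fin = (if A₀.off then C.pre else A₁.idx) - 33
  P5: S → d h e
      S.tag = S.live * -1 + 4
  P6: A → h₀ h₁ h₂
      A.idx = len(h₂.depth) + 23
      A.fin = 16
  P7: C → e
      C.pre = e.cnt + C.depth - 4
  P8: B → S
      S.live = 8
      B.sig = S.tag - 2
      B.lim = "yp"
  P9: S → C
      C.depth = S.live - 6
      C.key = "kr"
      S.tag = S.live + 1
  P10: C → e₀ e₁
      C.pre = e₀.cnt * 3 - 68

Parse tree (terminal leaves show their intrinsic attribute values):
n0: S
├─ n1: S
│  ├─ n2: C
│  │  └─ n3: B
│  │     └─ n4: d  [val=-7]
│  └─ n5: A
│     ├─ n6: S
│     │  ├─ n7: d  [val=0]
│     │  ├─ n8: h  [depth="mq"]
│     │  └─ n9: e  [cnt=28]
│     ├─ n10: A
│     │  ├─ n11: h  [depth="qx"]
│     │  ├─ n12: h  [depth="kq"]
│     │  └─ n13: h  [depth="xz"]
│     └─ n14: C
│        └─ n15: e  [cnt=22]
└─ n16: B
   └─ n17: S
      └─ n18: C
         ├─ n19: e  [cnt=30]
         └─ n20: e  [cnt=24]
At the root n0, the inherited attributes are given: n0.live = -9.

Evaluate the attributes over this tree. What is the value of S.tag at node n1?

1. n0.live = -9  [given at root]
2. n1.live = 22  [S₀.live + 31]
3. n2.depth = 9  [S.live - 13]
4. n2.key = "zq"  ["zq"]
5. n3.ok = false  [C.depth > 9]
6. n4.val = -7  [terminal]
7. n3.sig = -7  [-7]
8. n3.lim = "rp"  ["rp"]
9. n2.pre = -1  [B.sig + 6]
10. n5.off = false  [S.live > 22]
11. n6.live = 6  [6]
12. n7.val = 0  [terminal]
13. n8.depth = "mq"  [terminal]
14. n9.cnt = 28  [terminal]
15. n6.tag = -2  [S.live * -1 + 4]
16. n10.off = false  [false]
17. n11.depth = "qx"  [terminal]
18. n12.depth = "kq"  [terminal]
19. n13.depth = "xz"  [terminal]
20. n10.idx = 25  [len(h₂.depth) + 23]
21. n10.fin = 16  [16]
22. n14.depth = 3  [A₁.fin - 13]
23. n14.key = "ur"  ["ur"]
24. n15.cnt = 22  [terminal]
25. n14.pre = 21  [e.cnt + C.depth - 4]
26. n5.idx = 22  [A₁.idx - 3]
27. n5.fin = -8  [(if A₀.off then C.pre else A₁.idx) - 33]
28. n1.tag = 15  [A.idx - 7]
29. n16.ok = false  [false]
30. n17.live = 8  [8]
31. n18.depth = 2  [S.live - 6]
32. n18.key = "kr"  ["kr"]
33. n19.cnt = 30  [terminal]
34. n20.cnt = 24  [terminal]
35. n18.pre = 22  [e₀.cnt * 3 - 68]
36. n17.tag = 9  [S.live + 1]
37. n16.sig = 7  [S.tag - 2]
38. n16.lim = "yp"  ["yp"]
39. n0.tag = 13  [13]

15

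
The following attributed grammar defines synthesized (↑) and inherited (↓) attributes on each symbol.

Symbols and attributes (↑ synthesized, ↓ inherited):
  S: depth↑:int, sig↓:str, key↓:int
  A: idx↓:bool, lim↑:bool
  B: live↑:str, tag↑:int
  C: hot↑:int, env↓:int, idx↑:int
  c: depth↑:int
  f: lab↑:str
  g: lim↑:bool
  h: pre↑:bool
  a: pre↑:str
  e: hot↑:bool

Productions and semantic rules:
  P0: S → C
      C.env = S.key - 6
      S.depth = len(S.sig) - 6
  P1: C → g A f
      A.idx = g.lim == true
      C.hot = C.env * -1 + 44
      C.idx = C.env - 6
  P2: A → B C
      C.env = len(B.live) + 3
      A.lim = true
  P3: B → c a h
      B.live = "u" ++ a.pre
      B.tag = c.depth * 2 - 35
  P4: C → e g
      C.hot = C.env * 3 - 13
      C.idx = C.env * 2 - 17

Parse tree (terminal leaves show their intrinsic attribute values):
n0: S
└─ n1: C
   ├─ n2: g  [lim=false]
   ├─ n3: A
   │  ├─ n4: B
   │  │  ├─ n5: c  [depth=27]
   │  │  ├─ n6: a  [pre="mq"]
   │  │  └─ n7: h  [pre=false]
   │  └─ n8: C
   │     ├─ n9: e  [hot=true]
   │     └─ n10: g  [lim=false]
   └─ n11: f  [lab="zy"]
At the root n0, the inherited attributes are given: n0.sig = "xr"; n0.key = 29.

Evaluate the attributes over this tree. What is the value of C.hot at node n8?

5

1. n0.sig = "xr"  [given at root]
2. n0.key = 29  [given at root]
3. n1.env = 23  [S.key - 6]
4. n2.lim = false  [terminal]
5. n3.idx = false  [g.lim == true]
6. n5.depth = 27  [terminal]
7. n6.pre = "mq"  [terminal]
8. n7.pre = false  [terminal]
9. n4.live = "umq"  ["u" ++ a.pre]
10. n4.tag = 19  [c.depth * 2 - 35]
11. n8.env = 6  [len(B.live) + 3]
12. n9.hot = true  [terminal]
13. n10.lim = false  [terminal]
14. n8.hot = 5  [C.env * 3 - 13]
15. n8.idx = -5  [C.env * 2 - 17]
16. n3.lim = true  [true]
17. n11.lab = "zy"  [terminal]
18. n1.hot = 21  [C.env * -1 + 44]
19. n1.idx = 17  [C.env - 6]
20. n0.depth = -4  [len(S.sig) - 6]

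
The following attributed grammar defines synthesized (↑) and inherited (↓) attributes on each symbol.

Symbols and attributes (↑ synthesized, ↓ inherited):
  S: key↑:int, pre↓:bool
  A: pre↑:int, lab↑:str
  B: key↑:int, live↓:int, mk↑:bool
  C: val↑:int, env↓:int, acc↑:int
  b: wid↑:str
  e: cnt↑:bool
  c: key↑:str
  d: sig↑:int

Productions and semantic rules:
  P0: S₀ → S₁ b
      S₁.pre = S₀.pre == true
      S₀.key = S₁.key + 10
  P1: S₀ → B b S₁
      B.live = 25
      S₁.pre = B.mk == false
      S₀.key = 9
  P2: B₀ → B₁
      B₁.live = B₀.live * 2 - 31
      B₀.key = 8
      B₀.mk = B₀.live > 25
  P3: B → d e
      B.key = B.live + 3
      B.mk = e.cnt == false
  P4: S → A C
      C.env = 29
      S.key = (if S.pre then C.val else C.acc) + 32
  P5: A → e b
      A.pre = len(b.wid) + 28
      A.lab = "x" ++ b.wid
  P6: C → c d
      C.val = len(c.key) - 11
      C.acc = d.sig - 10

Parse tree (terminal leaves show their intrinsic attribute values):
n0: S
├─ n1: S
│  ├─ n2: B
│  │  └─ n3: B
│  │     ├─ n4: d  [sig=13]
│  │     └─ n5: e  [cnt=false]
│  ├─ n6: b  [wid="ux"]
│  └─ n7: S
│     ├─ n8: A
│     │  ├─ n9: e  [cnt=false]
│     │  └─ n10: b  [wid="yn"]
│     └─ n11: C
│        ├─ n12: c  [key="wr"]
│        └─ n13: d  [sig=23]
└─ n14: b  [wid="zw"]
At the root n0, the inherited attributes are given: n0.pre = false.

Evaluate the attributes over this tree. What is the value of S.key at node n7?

1. n0.pre = false  [given at root]
2. n1.pre = false  [S₀.pre == true]
3. n2.live = 25  [25]
4. n3.live = 19  [B₀.live * 2 - 31]
5. n4.sig = 13  [terminal]
6. n5.cnt = false  [terminal]
7. n3.key = 22  [B.live + 3]
8. n3.mk = true  [e.cnt == false]
9. n2.key = 8  [8]
10. n2.mk = false  [B₀.live > 25]
11. n6.wid = "ux"  [terminal]
12. n7.pre = true  [B.mk == false]
13. n9.cnt = false  [terminal]
14. n10.wid = "yn"  [terminal]
15. n8.pre = 30  [len(b.wid) + 28]
16. n8.lab = "xyn"  ["x" ++ b.wid]
17. n11.env = 29  [29]
18. n12.key = "wr"  [terminal]
19. n13.sig = 23  [terminal]
20. n11.val = -9  [len(c.key) - 11]
21. n11.acc = 13  [d.sig - 10]
22. n7.key = 23  [(if S.pre then C.val else C.acc) + 32]
23. n1.key = 9  [9]
24. n14.wid = "zw"  [terminal]
25. n0.key = 19  [S₁.key + 10]

23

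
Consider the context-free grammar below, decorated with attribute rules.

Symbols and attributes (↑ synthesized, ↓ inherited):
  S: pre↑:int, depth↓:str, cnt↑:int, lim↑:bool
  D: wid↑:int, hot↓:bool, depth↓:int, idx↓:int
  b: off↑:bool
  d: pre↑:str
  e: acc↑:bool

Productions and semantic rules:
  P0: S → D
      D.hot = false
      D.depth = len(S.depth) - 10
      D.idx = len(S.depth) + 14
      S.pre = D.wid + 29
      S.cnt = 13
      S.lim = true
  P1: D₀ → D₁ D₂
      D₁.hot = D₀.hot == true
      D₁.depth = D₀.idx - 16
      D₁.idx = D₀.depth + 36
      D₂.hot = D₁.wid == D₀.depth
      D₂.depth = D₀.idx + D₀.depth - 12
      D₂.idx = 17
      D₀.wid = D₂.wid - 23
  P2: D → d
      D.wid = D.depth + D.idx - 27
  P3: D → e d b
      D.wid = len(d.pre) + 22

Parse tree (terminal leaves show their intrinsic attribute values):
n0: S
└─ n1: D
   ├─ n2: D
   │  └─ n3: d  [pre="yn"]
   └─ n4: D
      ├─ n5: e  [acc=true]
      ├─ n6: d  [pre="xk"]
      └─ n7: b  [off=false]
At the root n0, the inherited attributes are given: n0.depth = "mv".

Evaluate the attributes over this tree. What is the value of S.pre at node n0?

1. n0.depth = "mv"  [given at root]
2. n1.hot = false  [false]
3. n1.depth = -8  [len(S.depth) - 10]
4. n1.idx = 16  [len(S.depth) + 14]
5. n2.hot = false  [D₀.hot == true]
6. n2.depth = 0  [D₀.idx - 16]
7. n2.idx = 28  [D₀.depth + 36]
8. n3.pre = "yn"  [terminal]
9. n2.wid = 1  [D.depth + D.idx - 27]
10. n4.hot = false  [D₁.wid == D₀.depth]
11. n4.depth = -4  [D₀.idx + D₀.depth - 12]
12. n4.idx = 17  [17]
13. n5.acc = true  [terminal]
14. n6.pre = "xk"  [terminal]
15. n7.off = false  [terminal]
16. n4.wid = 24  [len(d.pre) + 22]
17. n1.wid = 1  [D₂.wid - 23]
18. n0.pre = 30  [D.wid + 29]
19. n0.cnt = 13  [13]
20. n0.lim = true  [true]

30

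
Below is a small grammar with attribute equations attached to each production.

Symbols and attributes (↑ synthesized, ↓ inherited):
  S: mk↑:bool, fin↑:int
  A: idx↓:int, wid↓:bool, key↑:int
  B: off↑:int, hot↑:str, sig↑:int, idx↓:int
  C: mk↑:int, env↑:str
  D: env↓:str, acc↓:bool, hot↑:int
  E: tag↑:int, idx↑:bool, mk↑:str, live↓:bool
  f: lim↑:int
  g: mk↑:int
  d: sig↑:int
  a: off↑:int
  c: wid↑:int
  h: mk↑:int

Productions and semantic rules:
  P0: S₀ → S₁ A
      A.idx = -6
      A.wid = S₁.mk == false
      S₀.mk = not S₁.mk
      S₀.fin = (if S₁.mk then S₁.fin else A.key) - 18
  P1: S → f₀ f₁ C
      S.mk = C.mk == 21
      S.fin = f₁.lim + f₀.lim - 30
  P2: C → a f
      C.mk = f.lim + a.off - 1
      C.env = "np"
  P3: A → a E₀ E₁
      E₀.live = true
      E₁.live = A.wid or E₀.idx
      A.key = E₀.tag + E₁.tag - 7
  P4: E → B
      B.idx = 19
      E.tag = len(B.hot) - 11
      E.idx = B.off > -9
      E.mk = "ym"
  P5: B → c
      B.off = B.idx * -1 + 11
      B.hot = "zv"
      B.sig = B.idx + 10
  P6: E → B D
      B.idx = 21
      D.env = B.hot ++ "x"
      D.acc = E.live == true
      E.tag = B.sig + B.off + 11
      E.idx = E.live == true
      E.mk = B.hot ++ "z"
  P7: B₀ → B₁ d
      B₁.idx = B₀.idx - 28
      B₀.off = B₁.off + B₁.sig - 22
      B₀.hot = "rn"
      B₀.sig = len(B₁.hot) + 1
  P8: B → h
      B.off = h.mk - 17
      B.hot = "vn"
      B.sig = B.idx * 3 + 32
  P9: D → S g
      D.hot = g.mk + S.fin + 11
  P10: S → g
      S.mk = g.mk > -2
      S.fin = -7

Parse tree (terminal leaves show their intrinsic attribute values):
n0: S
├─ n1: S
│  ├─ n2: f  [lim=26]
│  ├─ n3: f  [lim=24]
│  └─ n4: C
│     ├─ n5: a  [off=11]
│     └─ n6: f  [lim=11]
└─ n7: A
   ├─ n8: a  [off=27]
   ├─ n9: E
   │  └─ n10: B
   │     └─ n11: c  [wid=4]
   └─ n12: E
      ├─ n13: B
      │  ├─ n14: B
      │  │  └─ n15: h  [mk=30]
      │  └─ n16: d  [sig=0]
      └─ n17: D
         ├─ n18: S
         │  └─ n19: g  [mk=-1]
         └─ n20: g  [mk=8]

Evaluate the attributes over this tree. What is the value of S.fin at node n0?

1. n2.lim = 26  [terminal]
2. n3.lim = 24  [terminal]
3. n5.off = 11  [terminal]
4. n6.lim = 11  [terminal]
5. n4.mk = 21  [f.lim + a.off - 1]
6. n4.env = "np"  ["np"]
7. n1.mk = true  [C.mk == 21]
8. n1.fin = 20  [f₁.lim + f₀.lim - 30]
9. n7.idx = -6  [-6]
10. n7.wid = false  [S₁.mk == false]
11. n8.off = 27  [terminal]
12. n9.live = true  [true]
13. n10.idx = 19  [19]
14. n11.wid = 4  [terminal]
15. n10.off = -8  [B.idx * -1 + 11]
16. n10.hot = "zv"  ["zv"]
17. n10.sig = 29  [B.idx + 10]
18. n9.tag = -9  [len(B.hot) - 11]
19. n9.idx = true  [B.off > -9]
20. n9.mk = "ym"  ["ym"]
21. n12.live = true  [A.wid or E₀.idx]
22. n13.idx = 21  [21]
23. n14.idx = -7  [B₀.idx - 28]
24. n15.mk = 30  [terminal]
25. n14.off = 13  [h.mk - 17]
26. n14.hot = "vn"  ["vn"]
27. n14.sig = 11  [B.idx * 3 + 32]
28. n16.sig = 0  [terminal]
29. n13.off = 2  [B₁.off + B₁.sig - 22]
30. n13.hot = "rn"  ["rn"]
31. n13.sig = 3  [len(B₁.hot) + 1]
32. n17.env = "rnx"  [B.hot ++ "x"]
33. n17.acc = true  [E.live == true]
34. n19.mk = -1  [terminal]
35. n18.mk = true  [g.mk > -2]
36. n18.fin = -7  [-7]
37. n20.mk = 8  [terminal]
38. n17.hot = 12  [g.mk + S.fin + 11]
39. n12.tag = 16  [B.sig + B.off + 11]
40. n12.idx = true  [E.live == true]
41. n12.mk = "rnz"  [B.hot ++ "z"]
42. n7.key = 0  [E₀.tag + E₁.tag - 7]
43. n0.mk = false  [not S₁.mk]
44. n0.fin = 2  [(if S₁.mk then S₁.fin else A.key) - 18]

2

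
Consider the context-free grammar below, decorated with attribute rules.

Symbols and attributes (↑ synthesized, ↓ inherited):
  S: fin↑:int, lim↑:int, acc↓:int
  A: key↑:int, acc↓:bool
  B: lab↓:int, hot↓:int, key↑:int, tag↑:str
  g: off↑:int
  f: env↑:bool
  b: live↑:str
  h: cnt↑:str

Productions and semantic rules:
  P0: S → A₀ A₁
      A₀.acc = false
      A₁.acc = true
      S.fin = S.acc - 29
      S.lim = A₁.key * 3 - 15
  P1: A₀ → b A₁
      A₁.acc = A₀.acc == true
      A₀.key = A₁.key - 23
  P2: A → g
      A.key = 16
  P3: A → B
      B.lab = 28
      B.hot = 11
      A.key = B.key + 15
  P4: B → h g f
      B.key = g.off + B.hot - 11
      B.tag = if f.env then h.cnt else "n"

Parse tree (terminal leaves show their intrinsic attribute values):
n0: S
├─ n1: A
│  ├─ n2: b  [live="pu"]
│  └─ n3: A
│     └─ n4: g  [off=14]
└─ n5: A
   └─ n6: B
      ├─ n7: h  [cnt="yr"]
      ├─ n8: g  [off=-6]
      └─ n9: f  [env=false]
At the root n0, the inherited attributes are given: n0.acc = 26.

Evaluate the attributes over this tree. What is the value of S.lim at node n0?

1. n0.acc = 26  [given at root]
2. n1.acc = false  [false]
3. n2.live = "pu"  [terminal]
4. n3.acc = false  [A₀.acc == true]
5. n4.off = 14  [terminal]
6. n3.key = 16  [16]
7. n1.key = -7  [A₁.key - 23]
8. n5.acc = true  [true]
9. n6.lab = 28  [28]
10. n6.hot = 11  [11]
11. n7.cnt = "yr"  [terminal]
12. n8.off = -6  [terminal]
13. n9.env = false  [terminal]
14. n6.key = -6  [g.off + B.hot - 11]
15. n6.tag = "n"  [if f.env then h.cnt else "n"]
16. n5.key = 9  [B.key + 15]
17. n0.fin = -3  [S.acc - 29]
18. n0.lim = 12  [A₁.key * 3 - 15]

12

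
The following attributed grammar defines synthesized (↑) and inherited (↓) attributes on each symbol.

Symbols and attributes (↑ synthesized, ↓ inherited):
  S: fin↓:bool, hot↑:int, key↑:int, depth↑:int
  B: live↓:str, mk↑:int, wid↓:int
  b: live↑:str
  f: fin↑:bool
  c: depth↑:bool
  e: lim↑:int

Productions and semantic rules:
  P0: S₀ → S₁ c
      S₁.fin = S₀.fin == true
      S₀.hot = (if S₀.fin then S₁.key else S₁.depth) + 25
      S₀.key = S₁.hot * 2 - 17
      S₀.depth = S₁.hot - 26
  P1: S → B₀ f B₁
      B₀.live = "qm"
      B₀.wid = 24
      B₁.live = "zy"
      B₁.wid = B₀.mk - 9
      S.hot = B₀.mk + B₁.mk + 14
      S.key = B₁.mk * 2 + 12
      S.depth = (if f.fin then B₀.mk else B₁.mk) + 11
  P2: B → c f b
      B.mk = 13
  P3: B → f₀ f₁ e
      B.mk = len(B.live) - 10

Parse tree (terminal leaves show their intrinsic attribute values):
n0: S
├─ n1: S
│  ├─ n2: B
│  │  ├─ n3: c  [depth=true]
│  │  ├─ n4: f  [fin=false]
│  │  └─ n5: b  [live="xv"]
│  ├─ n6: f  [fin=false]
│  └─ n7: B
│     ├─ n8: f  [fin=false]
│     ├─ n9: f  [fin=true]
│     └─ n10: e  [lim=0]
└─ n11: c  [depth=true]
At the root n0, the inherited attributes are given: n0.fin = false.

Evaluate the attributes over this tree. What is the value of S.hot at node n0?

1. n0.fin = false  [given at root]
2. n1.fin = false  [S₀.fin == true]
3. n2.live = "qm"  ["qm"]
4. n2.wid = 24  [24]
5. n3.depth = true  [terminal]
6. n4.fin = false  [terminal]
7. n5.live = "xv"  [terminal]
8. n2.mk = 13  [13]
9. n6.fin = false  [terminal]
10. n7.live = "zy"  ["zy"]
11. n7.wid = 4  [B₀.mk - 9]
12. n8.fin = false  [terminal]
13. n9.fin = true  [terminal]
14. n10.lim = 0  [terminal]
15. n7.mk = -8  [len(B.live) - 10]
16. n1.hot = 19  [B₀.mk + B₁.mk + 14]
17. n1.key = -4  [B₁.mk * 2 + 12]
18. n1.depth = 3  [(if f.fin then B₀.mk else B₁.mk) + 11]
19. n11.depth = true  [terminal]
20. n0.hot = 28  [(if S₀.fin then S₁.key else S₁.depth) + 25]
21. n0.key = 21  [S₁.hot * 2 - 17]
22. n0.depth = -7  [S₁.hot - 26]

28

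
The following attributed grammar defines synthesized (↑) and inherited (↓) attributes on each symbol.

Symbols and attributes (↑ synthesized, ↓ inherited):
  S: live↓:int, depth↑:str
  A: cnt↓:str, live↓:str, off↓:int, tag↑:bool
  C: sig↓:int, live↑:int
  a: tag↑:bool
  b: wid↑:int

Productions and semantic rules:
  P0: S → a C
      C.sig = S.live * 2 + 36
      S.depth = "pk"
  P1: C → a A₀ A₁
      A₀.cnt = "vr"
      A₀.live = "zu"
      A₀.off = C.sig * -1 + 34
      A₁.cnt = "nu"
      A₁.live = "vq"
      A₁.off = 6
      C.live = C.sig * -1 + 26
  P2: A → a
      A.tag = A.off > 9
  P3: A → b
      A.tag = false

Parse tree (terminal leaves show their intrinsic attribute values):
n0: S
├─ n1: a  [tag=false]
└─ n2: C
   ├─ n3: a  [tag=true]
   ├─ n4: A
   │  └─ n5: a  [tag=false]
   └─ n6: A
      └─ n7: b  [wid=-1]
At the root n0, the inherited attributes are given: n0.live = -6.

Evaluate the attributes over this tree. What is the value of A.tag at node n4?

true

1. n0.live = -6  [given at root]
2. n1.tag = false  [terminal]
3. n2.sig = 24  [S.live * 2 + 36]
4. n3.tag = true  [terminal]
5. n4.cnt = "vr"  ["vr"]
6. n4.live = "zu"  ["zu"]
7. n4.off = 10  [C.sig * -1 + 34]
8. n5.tag = false  [terminal]
9. n4.tag = true  [A.off > 9]
10. n6.cnt = "nu"  ["nu"]
11. n6.live = "vq"  ["vq"]
12. n6.off = 6  [6]
13. n7.wid = -1  [terminal]
14. n6.tag = false  [false]
15. n2.live = 2  [C.sig * -1 + 26]
16. n0.depth = "pk"  ["pk"]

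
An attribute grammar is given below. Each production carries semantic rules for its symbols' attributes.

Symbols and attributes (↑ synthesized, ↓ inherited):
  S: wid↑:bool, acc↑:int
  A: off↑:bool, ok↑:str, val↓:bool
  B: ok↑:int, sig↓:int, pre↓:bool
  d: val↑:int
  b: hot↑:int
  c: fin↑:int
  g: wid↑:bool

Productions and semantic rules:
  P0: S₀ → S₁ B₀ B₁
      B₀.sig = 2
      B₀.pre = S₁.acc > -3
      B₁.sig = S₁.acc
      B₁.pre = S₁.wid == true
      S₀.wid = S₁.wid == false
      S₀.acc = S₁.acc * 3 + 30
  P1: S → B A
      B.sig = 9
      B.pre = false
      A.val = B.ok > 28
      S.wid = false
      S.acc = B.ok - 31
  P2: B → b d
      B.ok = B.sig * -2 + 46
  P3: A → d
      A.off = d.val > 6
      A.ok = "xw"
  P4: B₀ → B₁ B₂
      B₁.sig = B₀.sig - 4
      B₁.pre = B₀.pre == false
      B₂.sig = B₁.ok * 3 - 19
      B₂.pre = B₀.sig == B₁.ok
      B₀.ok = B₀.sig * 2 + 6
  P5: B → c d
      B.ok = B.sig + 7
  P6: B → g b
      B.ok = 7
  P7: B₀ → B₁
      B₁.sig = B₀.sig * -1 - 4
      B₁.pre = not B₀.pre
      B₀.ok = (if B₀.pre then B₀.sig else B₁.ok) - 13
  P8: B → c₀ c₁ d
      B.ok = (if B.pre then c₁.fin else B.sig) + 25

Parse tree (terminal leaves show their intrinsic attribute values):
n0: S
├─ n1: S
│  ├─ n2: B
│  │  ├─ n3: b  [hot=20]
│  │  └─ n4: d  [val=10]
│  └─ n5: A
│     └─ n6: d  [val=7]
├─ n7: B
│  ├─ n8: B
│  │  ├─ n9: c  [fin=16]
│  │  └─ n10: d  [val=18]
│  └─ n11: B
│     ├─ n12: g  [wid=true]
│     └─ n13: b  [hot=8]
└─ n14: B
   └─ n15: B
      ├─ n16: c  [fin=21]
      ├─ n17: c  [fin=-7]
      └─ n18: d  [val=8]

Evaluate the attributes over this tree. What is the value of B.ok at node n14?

5

1. n2.sig = 9  [9]
2. n2.pre = false  [false]
3. n3.hot = 20  [terminal]
4. n4.val = 10  [terminal]
5. n2.ok = 28  [B.sig * -2 + 46]
6. n5.val = false  [B.ok > 28]
7. n6.val = 7  [terminal]
8. n5.off = true  [d.val > 6]
9. n5.ok = "xw"  ["xw"]
10. n1.wid = false  [false]
11. n1.acc = -3  [B.ok - 31]
12. n7.sig = 2  [2]
13. n7.pre = false  [S₁.acc > -3]
14. n8.sig = -2  [B₀.sig - 4]
15. n8.pre = true  [B₀.pre == false]
16. n9.fin = 16  [terminal]
17. n10.val = 18  [terminal]
18. n8.ok = 5  [B.sig + 7]
19. n11.sig = -4  [B₁.ok * 3 - 19]
20. n11.pre = false  [B₀.sig == B₁.ok]
21. n12.wid = true  [terminal]
22. n13.hot = 8  [terminal]
23. n11.ok = 7  [7]
24. n7.ok = 10  [B₀.sig * 2 + 6]
25. n14.sig = -3  [S₁.acc]
26. n14.pre = false  [S₁.wid == true]
27. n15.sig = -1  [B₀.sig * -1 - 4]
28. n15.pre = true  [not B₀.pre]
29. n16.fin = 21  [terminal]
30. n17.fin = -7  [terminal]
31. n18.val = 8  [terminal]
32. n15.ok = 18  [(if B.pre then c₁.fin else B.sig) + 25]
33. n14.ok = 5  [(if B₀.pre then B₀.sig else B₁.ok) - 13]
34. n0.wid = true  [S₁.wid == false]
35. n0.acc = 21  [S₁.acc * 3 + 30]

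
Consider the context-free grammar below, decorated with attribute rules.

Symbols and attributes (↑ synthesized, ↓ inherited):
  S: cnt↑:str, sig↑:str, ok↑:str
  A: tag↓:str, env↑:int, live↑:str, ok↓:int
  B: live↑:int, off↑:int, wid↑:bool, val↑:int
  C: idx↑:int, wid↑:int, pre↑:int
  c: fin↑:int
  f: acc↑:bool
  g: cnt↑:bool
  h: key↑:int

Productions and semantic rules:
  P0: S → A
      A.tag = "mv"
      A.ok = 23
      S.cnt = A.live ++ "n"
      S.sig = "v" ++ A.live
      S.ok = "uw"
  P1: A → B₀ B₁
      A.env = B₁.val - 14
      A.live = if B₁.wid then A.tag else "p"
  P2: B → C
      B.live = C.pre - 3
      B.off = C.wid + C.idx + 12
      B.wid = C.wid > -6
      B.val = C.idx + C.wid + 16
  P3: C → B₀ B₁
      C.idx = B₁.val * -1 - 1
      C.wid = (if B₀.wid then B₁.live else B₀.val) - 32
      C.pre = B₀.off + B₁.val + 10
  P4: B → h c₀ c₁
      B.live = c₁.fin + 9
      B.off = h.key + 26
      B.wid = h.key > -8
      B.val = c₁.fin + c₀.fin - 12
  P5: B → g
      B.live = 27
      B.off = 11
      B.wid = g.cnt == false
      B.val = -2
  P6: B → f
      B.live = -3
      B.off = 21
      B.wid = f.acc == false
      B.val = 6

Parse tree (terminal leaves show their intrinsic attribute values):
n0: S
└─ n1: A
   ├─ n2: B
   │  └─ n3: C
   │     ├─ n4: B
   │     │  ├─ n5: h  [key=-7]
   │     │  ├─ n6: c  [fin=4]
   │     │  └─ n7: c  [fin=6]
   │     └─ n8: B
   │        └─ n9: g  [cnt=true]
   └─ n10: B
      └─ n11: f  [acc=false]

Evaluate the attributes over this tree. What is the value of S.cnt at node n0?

1. n1.tag = "mv"  ["mv"]
2. n1.ok = 23  [23]
3. n5.key = -7  [terminal]
4. n6.fin = 4  [terminal]
5. n7.fin = 6  [terminal]
6. n4.live = 15  [c₁.fin + 9]
7. n4.off = 19  [h.key + 26]
8. n4.wid = true  [h.key > -8]
9. n4.val = -2  [c₁.fin + c₀.fin - 12]
10. n9.cnt = true  [terminal]
11. n8.live = 27  [27]
12. n8.off = 11  [11]
13. n8.wid = false  [g.cnt == false]
14. n8.val = -2  [-2]
15. n3.idx = 1  [B₁.val * -1 - 1]
16. n3.wid = -5  [(if B₀.wid then B₁.live else B₀.val) - 32]
17. n3.pre = 27  [B₀.off + B₁.val + 10]
18. n2.live = 24  [C.pre - 3]
19. n2.off = 8  [C.wid + C.idx + 12]
20. n2.wid = true  [C.wid > -6]
21. n2.val = 12  [C.idx + C.wid + 16]
22. n11.acc = false  [terminal]
23. n10.live = -3  [-3]
24. n10.off = 21  [21]
25. n10.wid = true  [f.acc == false]
26. n10.val = 6  [6]
27. n1.env = -8  [B₁.val - 14]
28. n1.live = "mv"  [if B₁.wid then A.tag else "p"]
29. n0.cnt = "mvn"  [A.live ++ "n"]
30. n0.sig = "vmv"  ["v" ++ A.live]
31. n0.ok = "uw"  ["uw"]

"mvn"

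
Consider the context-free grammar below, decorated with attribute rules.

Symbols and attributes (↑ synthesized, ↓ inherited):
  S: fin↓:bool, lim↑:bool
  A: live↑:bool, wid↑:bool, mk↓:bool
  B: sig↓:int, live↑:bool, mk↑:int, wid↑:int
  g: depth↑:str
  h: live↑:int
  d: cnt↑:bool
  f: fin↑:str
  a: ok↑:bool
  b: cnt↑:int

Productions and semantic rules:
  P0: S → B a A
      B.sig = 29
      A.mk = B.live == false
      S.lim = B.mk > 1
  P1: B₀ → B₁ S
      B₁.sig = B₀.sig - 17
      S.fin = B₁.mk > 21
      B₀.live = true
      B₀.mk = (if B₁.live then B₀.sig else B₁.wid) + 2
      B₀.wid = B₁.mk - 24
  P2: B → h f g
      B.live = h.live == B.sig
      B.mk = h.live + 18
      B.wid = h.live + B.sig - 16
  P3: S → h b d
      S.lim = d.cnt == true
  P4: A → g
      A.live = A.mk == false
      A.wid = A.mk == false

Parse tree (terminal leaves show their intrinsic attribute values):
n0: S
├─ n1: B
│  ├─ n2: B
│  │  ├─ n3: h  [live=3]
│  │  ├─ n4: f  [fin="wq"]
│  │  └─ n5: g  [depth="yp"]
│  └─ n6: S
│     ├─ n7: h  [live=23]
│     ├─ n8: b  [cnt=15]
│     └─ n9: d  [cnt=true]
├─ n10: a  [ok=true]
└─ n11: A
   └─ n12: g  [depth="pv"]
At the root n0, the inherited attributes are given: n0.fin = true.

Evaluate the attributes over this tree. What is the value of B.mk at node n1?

1. n0.fin = true  [given at root]
2. n1.sig = 29  [29]
3. n2.sig = 12  [B₀.sig - 17]
4. n3.live = 3  [terminal]
5. n4.fin = "wq"  [terminal]
6. n5.depth = "yp"  [terminal]
7. n2.live = false  [h.live == B.sig]
8. n2.mk = 21  [h.live + 18]
9. n2.wid = -1  [h.live + B.sig - 16]
10. n6.fin = false  [B₁.mk > 21]
11. n7.live = 23  [terminal]
12. n8.cnt = 15  [terminal]
13. n9.cnt = true  [terminal]
14. n6.lim = true  [d.cnt == true]
15. n1.live = true  [true]
16. n1.mk = 1  [(if B₁.live then B₀.sig else B₁.wid) + 2]
17. n1.wid = -3  [B₁.mk - 24]
18. n10.ok = true  [terminal]
19. n11.mk = false  [B.live == false]
20. n12.depth = "pv"  [terminal]
21. n11.live = true  [A.mk == false]
22. n11.wid = true  [A.mk == false]
23. n0.lim = false  [B.mk > 1]

1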